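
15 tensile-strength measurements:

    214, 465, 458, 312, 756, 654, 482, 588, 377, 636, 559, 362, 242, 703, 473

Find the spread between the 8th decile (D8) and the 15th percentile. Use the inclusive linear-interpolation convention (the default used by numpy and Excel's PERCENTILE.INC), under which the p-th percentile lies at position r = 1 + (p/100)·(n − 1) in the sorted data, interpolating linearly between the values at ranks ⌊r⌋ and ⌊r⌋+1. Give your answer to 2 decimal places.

Sorted: 214, 242, 312, 362, 377, 458, 465, 473, 482, 559, 588, 636, 654, 703, 756.
n = 15.
P15: r = 3.1; ranks 3–4 are 312, 362; interpolating gives 317.
P80: r = 12.2; ranks 12–13 are 636, 654; interpolating gives 639.6.
Difference: 639.6 − 317 = 322.6.

322.60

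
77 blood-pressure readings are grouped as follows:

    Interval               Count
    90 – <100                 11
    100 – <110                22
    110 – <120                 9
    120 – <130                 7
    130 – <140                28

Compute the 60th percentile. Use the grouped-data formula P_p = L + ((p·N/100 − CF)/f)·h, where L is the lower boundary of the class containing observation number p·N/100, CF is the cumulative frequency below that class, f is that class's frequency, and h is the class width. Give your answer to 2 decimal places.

126.00

N = 77; target position k = 60/100 · 77 = 46.2.
Cumulative frequencies: 11, 33, 42, 49, 77.
Observation 46.2 falls in the class 120 – <130.
L = 120, CF = 42, f = 7, h = 10.
P60 = 120 + ((46.2 − 42)/7)·10 = 120 + 6 = 126.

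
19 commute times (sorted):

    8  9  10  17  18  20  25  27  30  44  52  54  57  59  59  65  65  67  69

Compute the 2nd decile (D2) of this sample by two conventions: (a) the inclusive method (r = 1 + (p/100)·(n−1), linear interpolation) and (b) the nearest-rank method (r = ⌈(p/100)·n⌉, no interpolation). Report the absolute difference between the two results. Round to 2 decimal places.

0.60

n = 19.
(a) r = 4.6; between ranks 4 (17) and 5 (18): 17.6.
(b) the nearest-rank method: rank 4 → 17.
|17.6 − 17| = 0.6.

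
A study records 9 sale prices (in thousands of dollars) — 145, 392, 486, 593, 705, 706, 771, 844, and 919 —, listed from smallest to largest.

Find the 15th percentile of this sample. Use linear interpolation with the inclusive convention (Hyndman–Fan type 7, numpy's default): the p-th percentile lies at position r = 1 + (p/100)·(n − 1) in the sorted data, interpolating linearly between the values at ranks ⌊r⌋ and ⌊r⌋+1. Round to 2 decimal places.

n = 9.
r = 1 + (15/100)·(9 − 1) = 1 + 1.2 = 2.2.
Rank 2 is 392 and rank 3 is 486.
Interpolate: 392 + 0.2·(486 − 392) = 392 + 0.2·94 = 410.8.

410.80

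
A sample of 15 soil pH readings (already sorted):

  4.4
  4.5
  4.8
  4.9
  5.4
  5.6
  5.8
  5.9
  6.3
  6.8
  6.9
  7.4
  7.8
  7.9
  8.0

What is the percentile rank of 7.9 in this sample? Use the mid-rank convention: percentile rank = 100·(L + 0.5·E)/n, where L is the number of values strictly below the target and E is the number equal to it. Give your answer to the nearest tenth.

90.0

Count below 7.9: L = 13; count equal: E = 1; n = 15.
Percentile rank = 100·(13 + 0.5·1)/15 = 100·13.5/15 = 90.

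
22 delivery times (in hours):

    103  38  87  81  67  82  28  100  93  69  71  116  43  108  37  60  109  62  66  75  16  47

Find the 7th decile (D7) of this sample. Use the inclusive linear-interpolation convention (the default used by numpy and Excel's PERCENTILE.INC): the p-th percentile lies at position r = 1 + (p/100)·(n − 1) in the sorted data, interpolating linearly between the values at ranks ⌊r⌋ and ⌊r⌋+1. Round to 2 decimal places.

Sorted: 16, 28, 37, 38, 43, 47, 60, 62, 66, 67, 69, 71, 75, 81, 82, 87, 93, 100, 103, 108, 109, 116.
n = 22.
r = 1 + (70/100)·(22 − 1) = 1 + 14.7 = 15.7.
Rank 15 is 82 and rank 16 is 87.
Interpolate: 82 + 0.7·(87 − 82) = 82 + 0.7·5 = 85.5.

85.50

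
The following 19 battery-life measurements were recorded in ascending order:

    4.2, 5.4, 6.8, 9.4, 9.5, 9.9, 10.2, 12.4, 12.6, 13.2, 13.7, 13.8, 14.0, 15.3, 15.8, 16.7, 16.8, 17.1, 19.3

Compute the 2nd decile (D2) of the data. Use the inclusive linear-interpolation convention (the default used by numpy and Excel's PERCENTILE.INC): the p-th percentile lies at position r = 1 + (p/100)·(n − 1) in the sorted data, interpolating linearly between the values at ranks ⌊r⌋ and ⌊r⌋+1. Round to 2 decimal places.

n = 19.
r = 1 + (20/100)·(19 − 1) = 1 + 3.6 = 4.6.
Rank 4 is 9.4 and rank 5 is 9.5.
Interpolate: 9.4 + 0.6·(9.5 − 9.4) = 9.4 + 0.6·0.1 = 9.46.

9.46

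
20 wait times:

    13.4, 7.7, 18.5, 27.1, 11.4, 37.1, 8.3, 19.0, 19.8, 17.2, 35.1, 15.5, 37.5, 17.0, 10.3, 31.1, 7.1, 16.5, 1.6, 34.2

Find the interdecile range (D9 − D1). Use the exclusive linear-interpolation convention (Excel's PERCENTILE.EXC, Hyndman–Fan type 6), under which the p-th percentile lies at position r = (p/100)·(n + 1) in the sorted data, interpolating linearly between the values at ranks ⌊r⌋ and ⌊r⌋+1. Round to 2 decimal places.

29.74

Sorted: 1.6, 7.1, 7.7, 8.3, 10.3, 11.4, 13.4, 15.5, 16.5, 17.0, 17.2, 18.5, 19.0, 19.8, 27.1, 31.1, 34.2, 35.1, 37.1, 37.5.
n = 20.
P10: r = 2.1; ranks 2–3 are 7.1, 7.7; interpolating gives 7.16.
P90: r = 18.9; ranks 18–19 are 35.1, 37.1; interpolating gives 36.9.
Difference: 36.9 − 7.16 = 29.74.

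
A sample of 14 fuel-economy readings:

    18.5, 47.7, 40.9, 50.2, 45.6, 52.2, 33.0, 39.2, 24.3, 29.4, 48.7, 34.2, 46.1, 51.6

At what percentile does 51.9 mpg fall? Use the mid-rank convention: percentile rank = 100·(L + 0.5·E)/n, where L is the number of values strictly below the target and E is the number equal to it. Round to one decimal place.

92.9

Sorted: 18.5, 24.3, 29.4, 33.0, 34.2, 39.2, 40.9, 45.6, 46.1, 47.7, 48.7, 50.2, 51.6, 52.2.
Count below 51.9: L = 13; count equal: E = 0; n = 14.
Percentile rank = 100·(13 + 0.5·0)/14 = 100·13/14 = 92.86.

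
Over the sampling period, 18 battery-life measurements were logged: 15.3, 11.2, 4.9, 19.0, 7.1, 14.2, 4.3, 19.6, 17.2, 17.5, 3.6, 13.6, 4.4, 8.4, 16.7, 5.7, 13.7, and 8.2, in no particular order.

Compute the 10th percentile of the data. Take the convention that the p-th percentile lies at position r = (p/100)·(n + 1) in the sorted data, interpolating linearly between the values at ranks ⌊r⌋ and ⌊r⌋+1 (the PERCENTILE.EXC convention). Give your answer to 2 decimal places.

Sorted: 3.6, 4.3, 4.4, 4.9, 5.7, 7.1, 8.2, 8.4, 11.2, 13.6, 13.7, 14.2, 15.3, 16.7, 17.2, 17.5, 19.0, 19.6.
n = 18.
r = (10/100)·(18 + 1) = 1.9.
Rank 1 is 3.6 and rank 2 is 4.3.
Interpolate: 3.6 + 0.9·(4.3 − 3.6) = 3.6 + 0.9·0.7 = 4.23.

4.23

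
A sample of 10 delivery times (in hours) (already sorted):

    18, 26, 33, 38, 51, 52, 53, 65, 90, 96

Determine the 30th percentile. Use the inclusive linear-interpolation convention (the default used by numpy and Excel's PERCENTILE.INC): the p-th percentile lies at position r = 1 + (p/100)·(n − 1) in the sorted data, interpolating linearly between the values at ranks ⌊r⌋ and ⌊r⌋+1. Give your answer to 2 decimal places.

n = 10.
r = 1 + (30/100)·(10 − 1) = 1 + 2.7 = 3.7.
Rank 3 is 33 and rank 4 is 38.
Interpolate: 33 + 0.7·(38 − 33) = 33 + 0.7·5 = 36.5.

36.50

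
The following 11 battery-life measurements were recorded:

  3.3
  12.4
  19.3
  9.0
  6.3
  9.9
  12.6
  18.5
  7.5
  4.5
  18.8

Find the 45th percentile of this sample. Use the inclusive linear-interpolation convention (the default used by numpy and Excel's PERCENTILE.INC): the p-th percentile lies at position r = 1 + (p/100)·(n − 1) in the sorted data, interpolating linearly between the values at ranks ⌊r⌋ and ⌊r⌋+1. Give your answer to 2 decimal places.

9.45

Sorted: 3.3, 4.5, 6.3, 7.5, 9.0, 9.9, 12.4, 12.6, 18.5, 18.8, 19.3.
n = 11.
r = 1 + (45/100)·(11 − 1) = 1 + 4.5 = 5.5.
Rank 5 is 9.0 and rank 6 is 9.9.
Interpolate: 9.0 + 0.5·(9.9 − 9.0) = 9.0 + 0.5·0.9 = 9.45.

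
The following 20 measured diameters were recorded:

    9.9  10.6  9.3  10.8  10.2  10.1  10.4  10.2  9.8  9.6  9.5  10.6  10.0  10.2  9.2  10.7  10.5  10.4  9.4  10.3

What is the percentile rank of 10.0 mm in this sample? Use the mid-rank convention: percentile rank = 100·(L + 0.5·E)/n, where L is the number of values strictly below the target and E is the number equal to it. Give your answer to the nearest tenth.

Sorted: 9.2, 9.3, 9.4, 9.5, 9.6, 9.8, 9.9, 10.0, 10.1, 10.2, 10.2, 10.2, 10.3, 10.4, 10.4, 10.5, 10.6, 10.6, 10.7, 10.8.
Count below 10.0: L = 7; count equal: E = 1; n = 20.
Percentile rank = 100·(7 + 0.5·1)/20 = 100·7.5/20 = 37.5.

37.5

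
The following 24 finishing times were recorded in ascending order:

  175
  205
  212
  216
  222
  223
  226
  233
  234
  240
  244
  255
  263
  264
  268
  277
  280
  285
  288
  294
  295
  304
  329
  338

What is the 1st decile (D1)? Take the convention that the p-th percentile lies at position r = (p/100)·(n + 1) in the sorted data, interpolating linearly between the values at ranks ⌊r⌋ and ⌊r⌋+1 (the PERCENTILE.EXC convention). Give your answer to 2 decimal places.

n = 24.
r = (10/100)·(24 + 1) = 2.5.
Rank 2 is 205 and rank 3 is 212.
Interpolate: 205 + 0.5·(212 − 205) = 205 + 0.5·7 = 208.5.

208.50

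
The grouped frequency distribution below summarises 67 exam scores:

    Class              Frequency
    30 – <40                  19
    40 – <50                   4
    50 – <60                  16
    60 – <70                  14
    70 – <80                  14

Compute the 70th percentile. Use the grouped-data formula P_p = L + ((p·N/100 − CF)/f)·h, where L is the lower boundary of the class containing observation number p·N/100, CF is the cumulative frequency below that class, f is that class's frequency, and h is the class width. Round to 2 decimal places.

65.64

N = 67; target position k = 70/100 · 67 = 46.9.
Cumulative frequencies: 19, 23, 39, 53, 67.
Observation 46.9 falls in the class 60 – <70.
L = 60, CF = 39, f = 14, h = 10.
P70 = 60 + ((46.9 − 39)/14)·10 = 60 + 5.64286 = 65.6429.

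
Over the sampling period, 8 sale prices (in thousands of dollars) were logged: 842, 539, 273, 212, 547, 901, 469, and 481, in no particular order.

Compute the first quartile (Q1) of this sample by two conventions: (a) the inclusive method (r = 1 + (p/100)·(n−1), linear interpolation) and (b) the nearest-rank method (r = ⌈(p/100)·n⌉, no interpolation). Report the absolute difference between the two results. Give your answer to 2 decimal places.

Sorted: 212, 273, 469, 481, 539, 547, 842, 901.
n = 8.
(a) r = 2.75; between ranks 2 (273) and 3 (469): 420.
(b) the nearest-rank method: rank 2 → 273.
|420 − 273| = 147.

147.00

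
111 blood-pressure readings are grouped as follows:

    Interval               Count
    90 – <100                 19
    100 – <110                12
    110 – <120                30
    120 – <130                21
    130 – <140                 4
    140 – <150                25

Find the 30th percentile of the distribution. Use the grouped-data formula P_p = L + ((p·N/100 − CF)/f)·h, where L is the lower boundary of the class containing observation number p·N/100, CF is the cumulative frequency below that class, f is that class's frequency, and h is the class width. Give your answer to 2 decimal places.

110.77

N = 111; target position k = 30/100 · 111 = 33.3.
Cumulative frequencies: 19, 31, 61, 82, 86, 111.
Observation 33.3 falls in the class 110 – <120.
L = 110, CF = 31, f = 30, h = 10.
P30 = 110 + ((33.3 − 31)/30)·10 = 110 + 0.766667 = 110.767.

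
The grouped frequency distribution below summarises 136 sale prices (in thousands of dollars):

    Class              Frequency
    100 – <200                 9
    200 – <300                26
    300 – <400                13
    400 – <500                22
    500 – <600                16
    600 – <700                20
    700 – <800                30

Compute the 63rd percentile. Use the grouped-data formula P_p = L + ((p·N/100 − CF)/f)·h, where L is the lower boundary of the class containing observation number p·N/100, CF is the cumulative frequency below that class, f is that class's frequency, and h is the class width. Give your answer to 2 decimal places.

N = 136; target position k = 63/100 · 136 = 85.68.
Cumulative frequencies: 9, 35, 48, 70, 86, 106, 136.
Observation 85.68 falls in the class 500 – <600.
L = 500, CF = 70, f = 16, h = 100.
P63 = 500 + ((85.68 − 70)/16)·100 = 500 + 98 = 598.

598.00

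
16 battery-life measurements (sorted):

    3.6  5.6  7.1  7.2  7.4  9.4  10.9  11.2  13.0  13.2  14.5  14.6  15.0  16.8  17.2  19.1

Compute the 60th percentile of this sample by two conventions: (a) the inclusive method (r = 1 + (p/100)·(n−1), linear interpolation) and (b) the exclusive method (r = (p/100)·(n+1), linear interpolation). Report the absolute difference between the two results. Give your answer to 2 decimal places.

0.26

n = 16.
(a) r = 10 → value at rank 10 = 13.2.
(b) r = 10.2; between ranks 10 (13.2) and 11 (14.5): 13.46.
|13.2 − 13.46| = 0.26.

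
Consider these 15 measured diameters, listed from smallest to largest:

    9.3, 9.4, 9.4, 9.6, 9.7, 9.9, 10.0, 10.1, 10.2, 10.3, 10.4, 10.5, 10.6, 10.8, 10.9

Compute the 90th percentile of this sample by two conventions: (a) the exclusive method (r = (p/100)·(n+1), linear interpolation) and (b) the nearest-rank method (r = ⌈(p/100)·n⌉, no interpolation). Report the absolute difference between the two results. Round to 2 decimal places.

n = 15.
(a) r = 14.4; between ranks 14 (10.8) and 15 (10.9): 10.84.
(b) the nearest-rank method: rank 14 → 10.8.
|10.84 − 10.8| = 0.04.

0.04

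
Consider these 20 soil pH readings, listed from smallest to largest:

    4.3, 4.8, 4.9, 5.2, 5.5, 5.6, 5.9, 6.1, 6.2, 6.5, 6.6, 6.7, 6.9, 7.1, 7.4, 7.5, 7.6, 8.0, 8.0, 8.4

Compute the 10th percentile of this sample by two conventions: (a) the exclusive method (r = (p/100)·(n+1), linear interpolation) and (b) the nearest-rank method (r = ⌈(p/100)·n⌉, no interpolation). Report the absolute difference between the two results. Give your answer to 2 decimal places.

n = 20.
(a) r = 2.1; between ranks 2 (4.8) and 3 (4.9): 4.81.
(b) the nearest-rank method: rank 2 → 4.8.
|4.81 − 4.8| = 0.01.

0.01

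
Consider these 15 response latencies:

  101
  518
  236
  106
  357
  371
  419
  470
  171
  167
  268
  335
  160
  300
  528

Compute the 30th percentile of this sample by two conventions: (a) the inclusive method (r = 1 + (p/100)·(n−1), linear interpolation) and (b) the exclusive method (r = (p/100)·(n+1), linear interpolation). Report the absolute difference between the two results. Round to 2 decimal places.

13.80

Sorted: 101, 106, 160, 167, 171, 236, 268, 300, 335, 357, 371, 419, 470, 518, 528.
n = 15.
(a) r = 5.2; between ranks 5 (171) and 6 (236): 184.
(b) r = 4.8; between ranks 4 (167) and 5 (171): 170.2.
|184 − 170.2| = 13.8.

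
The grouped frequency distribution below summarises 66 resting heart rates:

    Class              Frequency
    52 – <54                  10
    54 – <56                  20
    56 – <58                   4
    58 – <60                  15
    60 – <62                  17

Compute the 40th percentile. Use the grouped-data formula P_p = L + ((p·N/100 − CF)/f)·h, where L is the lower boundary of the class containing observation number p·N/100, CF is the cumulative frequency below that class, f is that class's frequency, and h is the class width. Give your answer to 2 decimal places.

N = 66; target position k = 40/100 · 66 = 26.4.
Cumulative frequencies: 10, 30, 34, 49, 66.
Observation 26.4 falls in the class 54 – <56.
L = 54, CF = 10, f = 20, h = 2.
P40 = 54 + ((26.4 − 10)/20)·2 = 54 + 1.64 = 55.64.

55.64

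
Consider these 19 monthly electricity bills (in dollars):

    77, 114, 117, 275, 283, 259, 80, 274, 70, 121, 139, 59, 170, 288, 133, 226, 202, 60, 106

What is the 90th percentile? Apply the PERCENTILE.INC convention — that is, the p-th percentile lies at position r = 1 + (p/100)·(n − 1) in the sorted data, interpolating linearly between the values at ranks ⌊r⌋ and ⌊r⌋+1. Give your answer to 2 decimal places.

276.60

Sorted: 59, 60, 70, 77, 80, 106, 114, 117, 121, 133, 139, 170, 202, 226, 259, 274, 275, 283, 288.
n = 19.
r = 1 + (90/100)·(19 − 1) = 1 + 16.2 = 17.2.
Rank 17 is 275 and rank 18 is 283.
Interpolate: 275 + 0.2·(283 − 275) = 275 + 0.2·8 = 276.6.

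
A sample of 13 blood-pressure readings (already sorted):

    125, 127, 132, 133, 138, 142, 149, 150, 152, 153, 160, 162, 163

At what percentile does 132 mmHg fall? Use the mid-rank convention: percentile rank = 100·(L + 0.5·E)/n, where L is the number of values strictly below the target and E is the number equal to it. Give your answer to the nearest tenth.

19.2

Count below 132: L = 2; count equal: E = 1; n = 13.
Percentile rank = 100·(2 + 0.5·1)/13 = 100·2.5/13 = 19.23.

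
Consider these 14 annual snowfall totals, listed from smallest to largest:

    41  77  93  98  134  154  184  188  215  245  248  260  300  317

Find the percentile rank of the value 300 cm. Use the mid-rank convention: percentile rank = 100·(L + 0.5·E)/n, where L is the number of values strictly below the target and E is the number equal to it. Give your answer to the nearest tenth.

Count below 300: L = 12; count equal: E = 1; n = 14.
Percentile rank = 100·(12 + 0.5·1)/14 = 100·12.5/14 = 89.29.

89.3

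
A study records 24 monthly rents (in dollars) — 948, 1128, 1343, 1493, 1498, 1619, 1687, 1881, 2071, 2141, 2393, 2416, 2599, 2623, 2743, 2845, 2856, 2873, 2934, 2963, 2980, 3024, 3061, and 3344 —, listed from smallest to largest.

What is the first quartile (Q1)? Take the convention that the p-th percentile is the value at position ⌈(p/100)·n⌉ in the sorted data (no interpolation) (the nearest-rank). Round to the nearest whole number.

1619

n = 24.
Position = ⌈25/100 · 24⌉ = ⌈6⌉ = 6.
The value at rank 6 is 1619.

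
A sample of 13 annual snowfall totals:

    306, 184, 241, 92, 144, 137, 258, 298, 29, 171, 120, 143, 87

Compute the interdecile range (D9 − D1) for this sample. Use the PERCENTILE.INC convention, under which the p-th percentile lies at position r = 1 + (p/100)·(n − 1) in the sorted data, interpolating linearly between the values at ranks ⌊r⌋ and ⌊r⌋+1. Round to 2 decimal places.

Sorted: 29, 87, 92, 120, 137, 143, 144, 171, 184, 241, 258, 298, 306.
n = 13.
P10: r = 2.2; ranks 2–3 are 87, 92; interpolating gives 88.
P90: r = 11.8; ranks 11–12 are 258, 298; interpolating gives 290.
Difference: 290 − 88 = 202.

202.00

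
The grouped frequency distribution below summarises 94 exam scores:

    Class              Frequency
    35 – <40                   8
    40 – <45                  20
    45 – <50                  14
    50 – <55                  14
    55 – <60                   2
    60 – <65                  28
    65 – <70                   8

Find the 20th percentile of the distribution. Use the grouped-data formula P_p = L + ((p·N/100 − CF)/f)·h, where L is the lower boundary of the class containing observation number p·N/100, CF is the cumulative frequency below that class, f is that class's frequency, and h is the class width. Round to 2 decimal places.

42.70

N = 94; target position k = 20/100 · 94 = 18.8.
Cumulative frequencies: 8, 28, 42, 56, 58, 86, 94.
Observation 18.8 falls in the class 40 – <45.
L = 40, CF = 8, f = 20, h = 5.
P20 = 40 + ((18.8 − 8)/20)·5 = 40 + 2.7 = 42.7.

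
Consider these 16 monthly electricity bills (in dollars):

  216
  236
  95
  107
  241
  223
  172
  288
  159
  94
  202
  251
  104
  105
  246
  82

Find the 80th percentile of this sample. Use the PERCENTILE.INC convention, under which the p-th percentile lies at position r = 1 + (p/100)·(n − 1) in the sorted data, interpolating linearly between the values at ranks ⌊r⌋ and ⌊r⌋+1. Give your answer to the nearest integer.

Sorted: 82, 94, 95, 104, 105, 107, 159, 172, 202, 216, 223, 236, 241, 246, 251, 288.
n = 16.
r = 1 + (80/100)·(16 − 1) = 1 + 12 = 13.
r is an integer, so P80 is the value at rank 13: 241.

241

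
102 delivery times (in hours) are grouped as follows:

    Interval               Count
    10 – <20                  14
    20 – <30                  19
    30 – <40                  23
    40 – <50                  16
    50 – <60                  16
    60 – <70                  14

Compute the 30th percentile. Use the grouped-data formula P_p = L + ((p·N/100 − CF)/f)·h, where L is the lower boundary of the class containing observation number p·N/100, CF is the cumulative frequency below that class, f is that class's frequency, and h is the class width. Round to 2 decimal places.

28.74

N = 102; target position k = 30/100 · 102 = 30.6.
Cumulative frequencies: 14, 33, 56, 72, 88, 102.
Observation 30.6 falls in the class 20 – <30.
L = 20, CF = 14, f = 19, h = 10.
P30 = 20 + ((30.6 − 14)/19)·10 = 20 + 8.73684 = 28.7368.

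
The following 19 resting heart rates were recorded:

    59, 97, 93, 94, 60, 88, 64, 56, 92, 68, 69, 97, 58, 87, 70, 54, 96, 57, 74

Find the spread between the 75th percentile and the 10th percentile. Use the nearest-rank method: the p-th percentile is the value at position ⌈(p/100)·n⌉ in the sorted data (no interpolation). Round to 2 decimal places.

37.00

Sorted: 54, 56, 57, 58, 59, 60, 64, 68, 69, 70, 74, 87, 88, 92, 93, 94, 96, 97, 97.
n = 19.
P10: rank ⌈10/100·19⌉ = 2 → 56.
P75: rank ⌈75/100·19⌉ = 15 → 93.
Difference: 93 − 56 = 37.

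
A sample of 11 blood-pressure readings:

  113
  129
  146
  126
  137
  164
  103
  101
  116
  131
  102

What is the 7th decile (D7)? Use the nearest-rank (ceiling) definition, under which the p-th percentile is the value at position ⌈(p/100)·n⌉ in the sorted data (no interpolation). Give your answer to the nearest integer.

131

Sorted: 101, 102, 103, 113, 116, 126, 129, 131, 137, 146, 164.
n = 11.
Position = ⌈70/100 · 11⌉ = ⌈7.7⌉ = 8.
The value at rank 8 is 131.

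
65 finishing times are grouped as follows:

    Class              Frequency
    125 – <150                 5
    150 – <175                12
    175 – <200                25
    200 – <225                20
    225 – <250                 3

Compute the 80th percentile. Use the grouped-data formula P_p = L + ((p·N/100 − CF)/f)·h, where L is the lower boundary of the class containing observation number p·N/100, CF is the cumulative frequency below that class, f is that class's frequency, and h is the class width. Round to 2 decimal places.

212.50

N = 65; target position k = 80/100 · 65 = 52.
Cumulative frequencies: 5, 17, 42, 62, 65.
Observation 52 falls in the class 200 – <225.
L = 200, CF = 42, f = 20, h = 25.
P80 = 200 + ((52 − 42)/20)·25 = 200 + 12.5 = 212.5.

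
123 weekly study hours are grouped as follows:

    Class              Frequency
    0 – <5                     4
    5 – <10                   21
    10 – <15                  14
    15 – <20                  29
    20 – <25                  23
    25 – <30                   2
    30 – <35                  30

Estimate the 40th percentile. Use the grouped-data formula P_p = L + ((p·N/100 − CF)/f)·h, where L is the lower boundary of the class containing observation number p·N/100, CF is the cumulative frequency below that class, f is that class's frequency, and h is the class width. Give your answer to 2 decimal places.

N = 123; target position k = 40/100 · 123 = 49.2.
Cumulative frequencies: 4, 25, 39, 68, 91, 93, 123.
Observation 49.2 falls in the class 15 – <20.
L = 15, CF = 39, f = 29, h = 5.
P40 = 15 + ((49.2 − 39)/29)·5 = 15 + 1.75862 = 16.7586.

16.76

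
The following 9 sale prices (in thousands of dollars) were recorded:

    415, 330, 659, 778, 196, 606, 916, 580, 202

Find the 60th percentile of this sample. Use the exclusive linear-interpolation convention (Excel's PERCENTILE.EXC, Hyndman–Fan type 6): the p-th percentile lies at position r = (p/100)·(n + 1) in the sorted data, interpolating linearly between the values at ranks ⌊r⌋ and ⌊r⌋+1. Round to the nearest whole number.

606

Sorted: 196, 202, 330, 415, 580, 606, 659, 778, 916.
n = 9.
r = (60/100)·(9 + 1) = 6.
r is an integer, so P60 is the value at rank 6: 606.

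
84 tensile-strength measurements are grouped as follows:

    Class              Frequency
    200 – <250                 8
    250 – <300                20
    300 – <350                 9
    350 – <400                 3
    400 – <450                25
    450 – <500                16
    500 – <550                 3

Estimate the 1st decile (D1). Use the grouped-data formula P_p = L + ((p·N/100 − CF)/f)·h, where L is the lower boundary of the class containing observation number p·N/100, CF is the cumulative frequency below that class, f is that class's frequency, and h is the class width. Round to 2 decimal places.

N = 84; target position k = 10/100 · 84 = 8.4.
Cumulative frequencies: 8, 28, 37, 40, 65, 81, 84.
Observation 8.4 falls in the class 250 – <300.
L = 250, CF = 8, f = 20, h = 50.
P10 = 250 + ((8.4 − 8)/20)·50 = 250 + 1 = 251.

251.00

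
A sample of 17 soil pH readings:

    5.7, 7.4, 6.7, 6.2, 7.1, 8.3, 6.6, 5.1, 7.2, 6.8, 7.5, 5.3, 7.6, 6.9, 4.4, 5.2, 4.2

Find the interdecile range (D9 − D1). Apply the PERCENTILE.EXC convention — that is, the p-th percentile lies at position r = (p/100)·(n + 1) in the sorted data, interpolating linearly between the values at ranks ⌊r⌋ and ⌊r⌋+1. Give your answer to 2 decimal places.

3.38

Sorted: 4.2, 4.4, 5.1, 5.2, 5.3, 5.7, 6.2, 6.6, 6.7, 6.8, 6.9, 7.1, 7.2, 7.4, 7.5, 7.6, 8.3.
n = 17.
P10: r = 1.8; ranks 1–2 are 4.2, 4.4; interpolating gives 4.36.
P90: r = 16.2; ranks 16–17 are 7.6, 8.3; interpolating gives 7.74.
Difference: 7.74 − 4.36 = 3.38.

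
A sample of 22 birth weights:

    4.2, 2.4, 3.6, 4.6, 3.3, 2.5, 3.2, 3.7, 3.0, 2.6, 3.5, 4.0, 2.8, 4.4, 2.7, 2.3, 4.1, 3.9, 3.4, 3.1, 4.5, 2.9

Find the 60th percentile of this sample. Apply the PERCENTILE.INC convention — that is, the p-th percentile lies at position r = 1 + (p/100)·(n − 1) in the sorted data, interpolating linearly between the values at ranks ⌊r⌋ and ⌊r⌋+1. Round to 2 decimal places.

3.56

Sorted: 2.3, 2.4, 2.5, 2.6, 2.7, 2.8, 2.9, 3.0, 3.1, 3.2, 3.3, 3.4, 3.5, 3.6, 3.7, 3.9, 4.0, 4.1, 4.2, 4.4, 4.5, 4.6.
n = 22.
r = 1 + (60/100)·(22 − 1) = 1 + 12.6 = 13.6.
Rank 13 is 3.5 and rank 14 is 3.6.
Interpolate: 3.5 + 0.6·(3.6 − 3.5) = 3.5 + 0.6·0.1 = 3.56.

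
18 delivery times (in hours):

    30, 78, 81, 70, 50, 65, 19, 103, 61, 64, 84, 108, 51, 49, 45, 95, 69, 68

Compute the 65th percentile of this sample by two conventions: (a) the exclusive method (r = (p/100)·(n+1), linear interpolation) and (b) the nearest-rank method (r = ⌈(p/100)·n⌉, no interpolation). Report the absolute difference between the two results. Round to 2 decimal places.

2.80

Sorted: 19, 30, 45, 49, 50, 51, 61, 64, 65, 68, 69, 70, 78, 81, 84, 95, 103, 108.
n = 18.
(a) r = 12.35; between ranks 12 (70) and 13 (78): 72.8.
(b) the nearest-rank method: rank 12 → 70.
|72.8 − 70| = 2.8.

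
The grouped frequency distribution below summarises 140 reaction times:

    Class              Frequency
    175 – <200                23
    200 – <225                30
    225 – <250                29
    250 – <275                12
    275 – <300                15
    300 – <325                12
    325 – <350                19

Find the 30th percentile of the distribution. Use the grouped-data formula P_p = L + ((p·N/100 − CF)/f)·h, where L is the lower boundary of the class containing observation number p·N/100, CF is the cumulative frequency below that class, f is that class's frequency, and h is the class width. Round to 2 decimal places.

N = 140; target position k = 30/100 · 140 = 42.
Cumulative frequencies: 23, 53, 82, 94, 109, 121, 140.
Observation 42 falls in the class 200 – <225.
L = 200, CF = 23, f = 30, h = 25.
P30 = 200 + ((42 − 23)/30)·25 = 200 + 15.8333 = 215.833.

215.83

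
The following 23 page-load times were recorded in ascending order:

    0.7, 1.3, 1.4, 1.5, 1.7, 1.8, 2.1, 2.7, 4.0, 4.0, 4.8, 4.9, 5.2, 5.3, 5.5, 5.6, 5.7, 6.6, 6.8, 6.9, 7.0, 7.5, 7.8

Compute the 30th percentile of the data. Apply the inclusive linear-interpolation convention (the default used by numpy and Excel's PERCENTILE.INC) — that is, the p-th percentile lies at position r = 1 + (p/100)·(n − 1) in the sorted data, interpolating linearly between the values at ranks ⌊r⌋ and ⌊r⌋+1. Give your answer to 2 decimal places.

2.46

n = 23.
r = 1 + (30/100)·(23 − 1) = 1 + 6.6 = 7.6.
Rank 7 is 2.1 and rank 8 is 2.7.
Interpolate: 2.1 + 0.6·(2.7 − 2.1) = 2.1 + 0.6·0.6 = 2.46.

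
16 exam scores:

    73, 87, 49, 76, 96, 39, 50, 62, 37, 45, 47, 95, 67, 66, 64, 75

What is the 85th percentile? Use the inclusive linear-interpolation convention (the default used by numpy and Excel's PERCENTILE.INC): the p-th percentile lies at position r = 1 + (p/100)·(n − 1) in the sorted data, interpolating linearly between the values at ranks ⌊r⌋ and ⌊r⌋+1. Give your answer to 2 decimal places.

84.25

Sorted: 37, 39, 45, 47, 49, 50, 62, 64, 66, 67, 73, 75, 76, 87, 95, 96.
n = 16.
r = 1 + (85/100)·(16 − 1) = 1 + 12.75 = 13.75.
Rank 13 is 76 and rank 14 is 87.
Interpolate: 76 + 0.75·(87 − 76) = 76 + 0.75·11 = 84.25.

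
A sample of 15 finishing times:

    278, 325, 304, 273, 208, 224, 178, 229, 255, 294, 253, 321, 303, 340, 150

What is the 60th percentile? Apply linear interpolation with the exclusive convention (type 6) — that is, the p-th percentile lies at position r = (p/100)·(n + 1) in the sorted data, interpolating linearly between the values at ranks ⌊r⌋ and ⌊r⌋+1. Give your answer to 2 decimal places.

Sorted: 150, 178, 208, 224, 229, 253, 255, 273, 278, 294, 303, 304, 321, 325, 340.
n = 15.
r = (60/100)·(15 + 1) = 9.6.
Rank 9 is 278 and rank 10 is 294.
Interpolate: 278 + 0.6·(294 − 278) = 278 + 0.6·16 = 287.6.

287.60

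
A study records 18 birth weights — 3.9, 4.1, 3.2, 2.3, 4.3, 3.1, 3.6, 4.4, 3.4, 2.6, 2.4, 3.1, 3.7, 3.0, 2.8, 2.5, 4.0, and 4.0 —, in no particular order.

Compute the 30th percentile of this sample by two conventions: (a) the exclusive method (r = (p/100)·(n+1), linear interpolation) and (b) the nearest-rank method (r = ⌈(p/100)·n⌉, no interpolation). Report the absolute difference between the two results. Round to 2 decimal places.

Sorted: 2.3, 2.4, 2.5, 2.6, 2.8, 3.0, 3.1, 3.1, 3.2, 3.4, 3.6, 3.7, 3.9, 4.0, 4.0, 4.1, 4.3, 4.4.
n = 18.
(a) r = 5.7; between ranks 5 (2.8) and 6 (3.0): 2.94.
(b) the nearest-rank method: rank 6 → 3.
|2.94 − 3| = 0.06.

0.06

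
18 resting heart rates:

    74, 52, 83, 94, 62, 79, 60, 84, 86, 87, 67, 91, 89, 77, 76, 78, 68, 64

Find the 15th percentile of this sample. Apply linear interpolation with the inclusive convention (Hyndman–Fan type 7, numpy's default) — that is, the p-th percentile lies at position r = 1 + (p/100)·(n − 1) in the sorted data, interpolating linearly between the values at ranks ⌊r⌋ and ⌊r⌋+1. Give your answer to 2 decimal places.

63.10

Sorted: 52, 60, 62, 64, 67, 68, 74, 76, 77, 78, 79, 83, 84, 86, 87, 89, 91, 94.
n = 18.
r = 1 + (15/100)·(18 − 1) = 1 + 2.55 = 3.55.
Rank 3 is 62 and rank 4 is 64.
Interpolate: 62 + 0.55·(64 − 62) = 62 + 0.55·2 = 63.1.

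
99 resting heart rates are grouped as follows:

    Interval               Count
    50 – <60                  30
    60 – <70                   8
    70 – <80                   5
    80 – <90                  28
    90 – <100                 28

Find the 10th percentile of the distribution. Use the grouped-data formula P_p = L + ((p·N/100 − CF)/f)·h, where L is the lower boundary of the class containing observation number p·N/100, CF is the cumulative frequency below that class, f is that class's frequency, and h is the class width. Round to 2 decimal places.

53.30

N = 99; target position k = 10/100 · 99 = 9.9.
Cumulative frequencies: 30, 38, 43, 71, 99.
Observation 9.9 falls in the class 50 – <60.
L = 50, CF = 0, f = 30, h = 10.
P10 = 50 + ((9.9 − 0)/30)·10 = 50 + 3.3 = 53.3.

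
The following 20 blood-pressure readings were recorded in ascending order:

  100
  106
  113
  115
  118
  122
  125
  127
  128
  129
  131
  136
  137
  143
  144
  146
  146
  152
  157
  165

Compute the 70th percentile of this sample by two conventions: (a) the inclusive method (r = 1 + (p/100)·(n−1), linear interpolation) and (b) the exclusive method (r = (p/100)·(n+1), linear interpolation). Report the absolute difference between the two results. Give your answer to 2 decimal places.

0.40

n = 20.
(a) r = 14.3; between ranks 14 (143) and 15 (144): 143.3.
(b) r = 14.7; between ranks 14 (143) and 15 (144): 143.7.
|143.3 − 143.7| = 0.4.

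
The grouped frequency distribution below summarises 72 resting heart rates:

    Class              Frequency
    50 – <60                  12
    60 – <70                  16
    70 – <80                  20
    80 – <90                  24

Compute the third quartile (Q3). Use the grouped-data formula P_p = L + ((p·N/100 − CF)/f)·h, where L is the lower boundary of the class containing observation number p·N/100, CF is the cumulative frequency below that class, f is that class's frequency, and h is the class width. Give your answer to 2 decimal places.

N = 72; target position k = 75/100 · 72 = 54.
Cumulative frequencies: 12, 28, 48, 72.
Observation 54 falls in the class 80 – <90.
L = 80, CF = 48, f = 24, h = 10.
P75 = 80 + ((54 − 48)/24)·10 = 80 + 2.5 = 82.5.

82.50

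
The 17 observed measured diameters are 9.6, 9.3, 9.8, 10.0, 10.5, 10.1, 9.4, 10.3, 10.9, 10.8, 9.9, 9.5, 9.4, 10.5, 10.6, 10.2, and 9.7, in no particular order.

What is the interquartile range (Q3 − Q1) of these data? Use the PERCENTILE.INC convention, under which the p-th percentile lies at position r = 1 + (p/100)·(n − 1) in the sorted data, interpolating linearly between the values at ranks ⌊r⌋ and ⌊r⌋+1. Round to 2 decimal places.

Sorted: 9.3, 9.4, 9.4, 9.5, 9.6, 9.7, 9.8, 9.9, 10.0, 10.1, 10.2, 10.3, 10.5, 10.5, 10.6, 10.8, 10.9.
n = 17.
P25: r = 5 (integer) → 9.6.
P75: r = 13 (integer) → 10.5.
Difference: 10.5 − 9.6 = 0.9.

0.90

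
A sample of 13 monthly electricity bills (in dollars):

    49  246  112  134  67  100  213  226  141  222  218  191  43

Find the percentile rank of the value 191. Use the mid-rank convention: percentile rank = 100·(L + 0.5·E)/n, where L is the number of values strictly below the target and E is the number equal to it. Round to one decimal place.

57.7

Sorted: 43, 49, 67, 100, 112, 134, 141, 191, 213, 218, 222, 226, 246.
Count below 191: L = 7; count equal: E = 1; n = 13.
Percentile rank = 100·(7 + 0.5·1)/13 = 100·7.5/13 = 57.69.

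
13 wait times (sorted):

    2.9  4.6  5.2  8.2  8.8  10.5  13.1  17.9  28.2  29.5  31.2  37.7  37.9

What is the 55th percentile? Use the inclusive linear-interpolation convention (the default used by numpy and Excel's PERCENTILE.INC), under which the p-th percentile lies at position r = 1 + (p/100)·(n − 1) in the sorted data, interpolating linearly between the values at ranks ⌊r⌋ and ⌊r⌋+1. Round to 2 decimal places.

15.98

n = 13.
r = 1 + (55/100)·(13 − 1) = 1 + 6.6 = 7.6.
Rank 7 is 13.1 and rank 8 is 17.9.
Interpolate: 13.1 + 0.6·(17.9 − 13.1) = 13.1 + 0.6·4.8 = 15.98.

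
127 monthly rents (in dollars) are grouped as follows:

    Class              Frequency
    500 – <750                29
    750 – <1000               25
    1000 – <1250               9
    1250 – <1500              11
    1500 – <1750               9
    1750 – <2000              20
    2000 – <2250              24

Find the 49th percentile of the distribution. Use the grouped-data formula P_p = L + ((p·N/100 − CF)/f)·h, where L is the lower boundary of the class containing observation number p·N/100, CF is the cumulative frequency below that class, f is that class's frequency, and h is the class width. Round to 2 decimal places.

N = 127; target position k = 49/100 · 127 = 62.23.
Cumulative frequencies: 29, 54, 63, 74, 83, 103, 127.
Observation 62.23 falls in the class 1000 – <1250.
L = 1000, CF = 54, f = 9, h = 250.
P49 = 1000 + ((62.23 − 54)/9)·250 = 1000 + 228.611 = 1228.61.

1228.61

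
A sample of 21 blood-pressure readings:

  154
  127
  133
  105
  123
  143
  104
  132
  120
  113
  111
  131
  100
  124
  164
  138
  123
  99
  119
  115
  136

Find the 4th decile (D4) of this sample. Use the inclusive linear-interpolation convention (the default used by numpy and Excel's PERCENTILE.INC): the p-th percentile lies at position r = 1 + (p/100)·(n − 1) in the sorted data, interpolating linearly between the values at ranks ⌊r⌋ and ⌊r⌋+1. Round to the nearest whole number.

Sorted: 99, 100, 104, 105, 111, 113, 115, 119, 120, 123, 123, 124, 127, 131, 132, 133, 136, 138, 143, 154, 164.
n = 21.
r = 1 + (40/100)·(21 − 1) = 1 + 8 = 9.
r is an integer, so P40 is the value at rank 9: 120.

120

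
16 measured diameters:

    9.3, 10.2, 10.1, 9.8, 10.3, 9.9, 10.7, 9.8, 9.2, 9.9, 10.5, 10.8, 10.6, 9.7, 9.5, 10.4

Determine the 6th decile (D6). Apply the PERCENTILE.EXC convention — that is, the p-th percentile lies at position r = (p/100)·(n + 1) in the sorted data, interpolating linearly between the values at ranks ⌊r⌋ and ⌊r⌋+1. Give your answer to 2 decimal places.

Sorted: 9.2, 9.3, 9.5, 9.7, 9.8, 9.8, 9.9, 9.9, 10.1, 10.2, 10.3, 10.4, 10.5, 10.6, 10.7, 10.8.
n = 16.
r = (60/100)·(16 + 1) = 10.2.
Rank 10 is 10.2 and rank 11 is 10.3.
Interpolate: 10.2 + 0.2·(10.3 − 10.2) = 10.2 + 0.2·0.1 = 10.22.

10.22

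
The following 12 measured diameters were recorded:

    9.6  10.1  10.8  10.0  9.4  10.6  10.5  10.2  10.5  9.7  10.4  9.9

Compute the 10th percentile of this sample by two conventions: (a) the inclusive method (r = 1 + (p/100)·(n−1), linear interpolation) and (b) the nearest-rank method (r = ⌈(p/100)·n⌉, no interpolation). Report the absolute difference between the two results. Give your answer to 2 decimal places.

Sorted: 9.4, 9.6, 9.7, 9.9, 10.0, 10.1, 10.2, 10.4, 10.5, 10.5, 10.6, 10.8.
n = 12.
(a) r = 2.1; between ranks 2 (9.6) and 3 (9.7): 9.61.
(b) the nearest-rank method: rank 2 → 9.6.
|9.61 − 9.6| = 0.01.

0.01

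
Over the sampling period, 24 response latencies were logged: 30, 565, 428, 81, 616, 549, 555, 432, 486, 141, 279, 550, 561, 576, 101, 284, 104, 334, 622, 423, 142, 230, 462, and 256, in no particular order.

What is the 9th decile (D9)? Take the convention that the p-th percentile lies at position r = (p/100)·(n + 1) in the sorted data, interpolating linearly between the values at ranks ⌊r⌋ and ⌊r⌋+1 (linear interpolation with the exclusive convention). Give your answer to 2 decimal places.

Sorted: 30, 81, 101, 104, 141, 142, 230, 256, 279, 284, 334, 423, 428, 432, 462, 486, 549, 550, 555, 561, 565, 576, 616, 622.
n = 24.
r = (90/100)·(24 + 1) = 22.5.
Rank 22 is 576 and rank 23 is 616.
Interpolate: 576 + 0.5·(616 − 576) = 576 + 0.5·40 = 596.

596.00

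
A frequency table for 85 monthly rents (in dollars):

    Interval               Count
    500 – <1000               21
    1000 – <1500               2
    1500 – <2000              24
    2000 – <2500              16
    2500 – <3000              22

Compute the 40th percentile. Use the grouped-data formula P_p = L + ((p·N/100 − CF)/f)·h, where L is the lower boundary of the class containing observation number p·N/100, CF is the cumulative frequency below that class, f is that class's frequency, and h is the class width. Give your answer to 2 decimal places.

N = 85; target position k = 40/100 · 85 = 34.
Cumulative frequencies: 21, 23, 47, 63, 85.
Observation 34 falls in the class 1500 – <2000.
L = 1500, CF = 23, f = 24, h = 500.
P40 = 1500 + ((34 − 23)/24)·500 = 1500 + 229.167 = 1729.17.

1729.17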